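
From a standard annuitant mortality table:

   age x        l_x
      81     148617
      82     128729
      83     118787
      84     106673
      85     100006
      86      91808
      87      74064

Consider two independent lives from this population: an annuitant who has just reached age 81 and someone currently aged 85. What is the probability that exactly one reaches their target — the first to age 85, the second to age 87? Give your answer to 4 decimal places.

p₁ = l_85/l_81 = 100006/148617 = 0.672911; p₂ = l_87/l_85 = 74064/100006 = 0.740596.
P(exactly one) = p₁(1−p₂) + (1−p₁)p₂ = 0.174556 + 0.242241 = 0.416797.

0.4168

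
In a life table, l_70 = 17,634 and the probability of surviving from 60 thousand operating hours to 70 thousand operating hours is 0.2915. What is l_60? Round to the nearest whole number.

l_60 = l_70 / p = 17,634 / 0.2915 = 60494.

60494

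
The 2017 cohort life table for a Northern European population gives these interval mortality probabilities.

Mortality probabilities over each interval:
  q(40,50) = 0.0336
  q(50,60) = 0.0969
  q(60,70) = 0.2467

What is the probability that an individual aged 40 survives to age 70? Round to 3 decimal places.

Chaining the interval survival probabilities: (1 − 0.0336) × (1 − 0.0969) × (1 − 0.2467).
= 0.9664 × 0.9031 × 0.7533 = 0.657447.

0.657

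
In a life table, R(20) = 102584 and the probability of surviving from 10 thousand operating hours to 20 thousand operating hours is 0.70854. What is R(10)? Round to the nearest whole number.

R(10) = R(20) / p = 102584 / 0.70854 = 144782.

144782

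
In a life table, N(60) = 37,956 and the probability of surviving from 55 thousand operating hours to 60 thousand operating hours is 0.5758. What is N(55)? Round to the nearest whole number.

65919

N(55) = N(60) / p = 37,956 / 0.5758 = 65919.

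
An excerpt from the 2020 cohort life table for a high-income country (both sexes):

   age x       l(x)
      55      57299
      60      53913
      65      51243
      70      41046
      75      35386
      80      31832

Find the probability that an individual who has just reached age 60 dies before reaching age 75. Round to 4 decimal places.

0.3436

P(die before 75 | alive at 60) = 1 − l(75)/l(60) = 1 − 35386/53913 = (18527)/53913 = 0.343646.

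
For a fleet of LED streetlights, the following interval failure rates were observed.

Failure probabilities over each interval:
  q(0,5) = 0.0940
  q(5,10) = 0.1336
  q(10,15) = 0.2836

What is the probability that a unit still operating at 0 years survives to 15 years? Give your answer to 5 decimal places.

0.56234

The overall survival probability is (1 − 0.0940) × (1 − 0.1336) × (1 − 0.2836).
= 0.9060 × 0.8664 × 0.7164 = 0.562344.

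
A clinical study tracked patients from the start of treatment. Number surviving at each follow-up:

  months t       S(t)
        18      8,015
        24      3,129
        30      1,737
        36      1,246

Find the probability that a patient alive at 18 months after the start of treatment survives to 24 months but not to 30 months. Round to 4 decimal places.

This is the probability of reaching 24 but not 30, conditional on being alive at 18: (S(24) − S(30)) / S(18).
= (3,129 − 1,737) / 8,015 = 1,392 / 8,015 = 0.173674.

0.1737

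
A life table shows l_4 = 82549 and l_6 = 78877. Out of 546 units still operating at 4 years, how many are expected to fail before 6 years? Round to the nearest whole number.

The relevant probability is 1 − 78877/82549 = 0.044483.
Expected number = 546 × 0.044483 = 24.

24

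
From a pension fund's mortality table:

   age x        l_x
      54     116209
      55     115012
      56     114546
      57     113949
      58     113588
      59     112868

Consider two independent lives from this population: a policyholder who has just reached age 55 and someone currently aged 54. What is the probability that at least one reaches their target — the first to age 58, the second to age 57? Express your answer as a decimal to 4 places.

0.9998

p₁ = l_58/l_55 = 113588/115012 = 0.987619; p₂ = l_57/l_54 = 113949/116209 = 0.980552.
P(at least one) = 1 − (1−p₁)(1−p₂) = 1 − 0.012381 × 0.019448 = 0.999759.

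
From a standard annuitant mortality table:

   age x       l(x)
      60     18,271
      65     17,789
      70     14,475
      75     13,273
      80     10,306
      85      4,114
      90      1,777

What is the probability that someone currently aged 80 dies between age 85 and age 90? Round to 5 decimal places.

This is the probability of reaching 85 but not 90, conditional on being alive at 80: (l(85) − l(90)) / l(80).
= (4,114 − 1,777) / 10,306 = 2,337 / 10,306 = 0.226761.

0.22676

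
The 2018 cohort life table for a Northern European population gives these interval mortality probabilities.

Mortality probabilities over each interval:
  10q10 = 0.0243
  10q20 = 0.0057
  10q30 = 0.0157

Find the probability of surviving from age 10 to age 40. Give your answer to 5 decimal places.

0.95491

Survival from 10 to 40 is the product of surviving each interval: (1 − 0.0243) × (1 − 0.0057) × (1 − 0.0157).
= 0.9757 × 0.9943 × 0.9843 = 0.954907.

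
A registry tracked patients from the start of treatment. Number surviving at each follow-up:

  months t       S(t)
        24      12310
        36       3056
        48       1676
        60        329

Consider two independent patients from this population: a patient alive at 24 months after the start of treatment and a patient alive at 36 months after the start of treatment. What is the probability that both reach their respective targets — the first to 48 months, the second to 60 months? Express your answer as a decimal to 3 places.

0.015

p₁ = S(48)/S(24) = 1676/12310 = 0.136149; p₂ = S(60)/S(36) = 329/3056 = 0.107657.
P(both) = p₁ × p₂ = 0.136149 × 0.107657 = 0.014657.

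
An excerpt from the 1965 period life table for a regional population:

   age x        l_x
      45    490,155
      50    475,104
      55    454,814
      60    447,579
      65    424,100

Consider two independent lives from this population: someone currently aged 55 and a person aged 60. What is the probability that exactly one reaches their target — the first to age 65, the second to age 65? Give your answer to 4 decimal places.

0.1129

p₁ = l_65/l_55 = 424,100/454,814 = 0.932469; p₂ = l_65/l_60 = 424,100/447,579 = 0.947542.
P(exactly one) = p₁(1−p₂) + (1−p₁)p₂ = 0.048915 + 0.063988 = 0.112904.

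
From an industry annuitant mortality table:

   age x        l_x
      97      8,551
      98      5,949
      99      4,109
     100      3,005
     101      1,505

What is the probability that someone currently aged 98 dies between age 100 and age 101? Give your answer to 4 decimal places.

We want 2|1q98 = (l_100 − l_101)/l_98.
This is the probability of reaching 100 but not 101, conditional on being alive at 98: (l_100 − l_101) / l_98.
= (3,005 − 1,505) / 5,949 = 1,500 / 5,949 = 0.252143.

0.2521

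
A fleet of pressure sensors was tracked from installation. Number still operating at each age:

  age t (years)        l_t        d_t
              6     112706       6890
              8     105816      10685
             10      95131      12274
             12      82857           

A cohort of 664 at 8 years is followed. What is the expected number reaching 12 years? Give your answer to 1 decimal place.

519.9

The relevant probability is 82857/105816 = 0.783029.
Expected number = 664 × 0.783029 = 519.9.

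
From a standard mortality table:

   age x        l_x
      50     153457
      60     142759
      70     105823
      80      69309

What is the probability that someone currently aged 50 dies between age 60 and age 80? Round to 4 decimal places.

0.4786

We want 10|20q50 = (l_60 − l_80)/l_50.
This is the probability of reaching 60 but not 80, conditional on being alive at 50: (l_60 − l_80) / l_50.
= (142759 − 69309) / 153457 = 73450 / 153457 = 0.478636.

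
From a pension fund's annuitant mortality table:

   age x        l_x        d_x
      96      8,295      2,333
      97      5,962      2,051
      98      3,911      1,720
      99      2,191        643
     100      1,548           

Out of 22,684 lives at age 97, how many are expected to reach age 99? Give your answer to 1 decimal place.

8336.2

The relevant probability is 2,191/5,962 = 0.367494.
Expected number = 22,684 × 0.367494 = 8336.2.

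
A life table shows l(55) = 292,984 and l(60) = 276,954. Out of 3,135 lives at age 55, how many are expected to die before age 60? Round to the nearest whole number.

172

The relevant probability is 1 − 276,954/292,984 = 0.054713.
Expected number = 3,135 × 0.054713 = 172.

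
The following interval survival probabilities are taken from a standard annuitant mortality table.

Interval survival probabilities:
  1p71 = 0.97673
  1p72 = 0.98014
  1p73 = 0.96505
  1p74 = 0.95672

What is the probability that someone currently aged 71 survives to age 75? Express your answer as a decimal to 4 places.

0.8839

Survival from 71 to 75 is the product of surviving each interval: 0.97673 × 0.98014 × 0.96505 × 0.95672.
= 0.883888.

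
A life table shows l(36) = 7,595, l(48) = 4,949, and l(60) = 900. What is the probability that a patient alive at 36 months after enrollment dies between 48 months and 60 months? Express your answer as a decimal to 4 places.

0.5331

This is the probability of reaching 48 but not 60, conditional on being alive at 36: (l(48) − l(60)) / l(36).
= (4,949 − 900) / 7,595 = 4,049 / 7,595 = 0.533114.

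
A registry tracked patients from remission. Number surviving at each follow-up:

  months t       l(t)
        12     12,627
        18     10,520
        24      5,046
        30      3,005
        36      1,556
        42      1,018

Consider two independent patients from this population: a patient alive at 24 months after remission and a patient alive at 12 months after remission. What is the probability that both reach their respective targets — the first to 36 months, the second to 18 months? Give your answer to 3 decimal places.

p₁ = l(36)/l(24) = 1,556/5,046 = 0.308363; p₂ = l(18)/l(12) = 10,520/12,627 = 0.833135.
P(both) = p₁ × p₂ = 0.308363 × 0.833135 = 0.256908.

0.257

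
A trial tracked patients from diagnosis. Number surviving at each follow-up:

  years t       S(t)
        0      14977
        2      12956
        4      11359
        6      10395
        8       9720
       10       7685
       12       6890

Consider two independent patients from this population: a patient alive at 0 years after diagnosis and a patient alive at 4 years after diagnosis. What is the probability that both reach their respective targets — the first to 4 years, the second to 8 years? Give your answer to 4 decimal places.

p₁ = S(4)/S(0) = 11359/14977 = 0.758430; p₂ = S(8)/S(4) = 9720/11359 = 0.855709.
P(both) = p₁ × p₂ = 0.758430 × 0.855709 = 0.648995.

0.6490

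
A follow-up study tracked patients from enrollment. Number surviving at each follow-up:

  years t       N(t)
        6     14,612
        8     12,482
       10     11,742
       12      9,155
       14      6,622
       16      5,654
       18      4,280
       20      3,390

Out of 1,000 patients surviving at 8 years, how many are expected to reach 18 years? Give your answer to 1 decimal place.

342.9

The relevant probability is 4,280/12,482 = 0.342894.
Expected number = 1,000 × 0.342894 = 342.9.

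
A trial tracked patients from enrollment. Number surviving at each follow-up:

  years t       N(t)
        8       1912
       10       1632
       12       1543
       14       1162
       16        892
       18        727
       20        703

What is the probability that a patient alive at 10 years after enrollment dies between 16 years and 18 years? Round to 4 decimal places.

This is the probability of reaching 16 but not 18, conditional on being alive at 10: (N(16) − N(18)) / N(10).
= (892 − 727) / 1632 = 165 / 1632 = 0.101103.

0.1011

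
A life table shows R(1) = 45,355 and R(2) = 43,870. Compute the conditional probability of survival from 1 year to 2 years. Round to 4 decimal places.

0.9673

The conditional survival probability is R(2)/R(1) = 43,870/45,355 = 0.967258.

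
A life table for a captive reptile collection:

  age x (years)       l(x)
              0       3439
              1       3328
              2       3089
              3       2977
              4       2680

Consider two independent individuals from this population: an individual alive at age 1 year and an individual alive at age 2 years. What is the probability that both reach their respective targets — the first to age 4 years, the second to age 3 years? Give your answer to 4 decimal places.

p₁ = l(4)/l(1) = 2680/3328 = 0.805288; p₂ = l(3)/l(2) = 2977/3089 = 0.963742.
P(both) = p₁ × p₂ = 0.805288 × 0.963742 = 0.776090.

0.7761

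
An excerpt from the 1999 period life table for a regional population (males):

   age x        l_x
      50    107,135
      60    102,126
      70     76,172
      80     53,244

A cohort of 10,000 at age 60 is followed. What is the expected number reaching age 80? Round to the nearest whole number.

5214

The relevant probability is 53,244/102,126 = 0.521356.
Expected number = 10,000 × 0.521356 = 5214.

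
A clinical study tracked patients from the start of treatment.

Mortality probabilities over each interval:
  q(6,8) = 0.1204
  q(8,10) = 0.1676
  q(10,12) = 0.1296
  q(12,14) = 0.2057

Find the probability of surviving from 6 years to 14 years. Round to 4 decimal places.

0.5062

Chaining the interval survival probabilities: (1 − 0.1204) × (1 − 0.1676) × (1 − 0.1296) × (1 − 0.2057).
= 0.8796 × 0.8324 × 0.8704 × 0.7943 = 0.506198.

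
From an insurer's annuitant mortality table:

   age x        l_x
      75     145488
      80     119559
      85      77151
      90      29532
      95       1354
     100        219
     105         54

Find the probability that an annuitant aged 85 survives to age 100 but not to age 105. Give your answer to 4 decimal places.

We want 15|5q85 = (l_100 − l_105)/l_85.
This is the probability of reaching 100 but not 105, conditional on being alive at 85: (l_100 − l_105) / l_85.
= (219 − 54) / 77151 = 165 / 77151 = 0.002139.

0.0021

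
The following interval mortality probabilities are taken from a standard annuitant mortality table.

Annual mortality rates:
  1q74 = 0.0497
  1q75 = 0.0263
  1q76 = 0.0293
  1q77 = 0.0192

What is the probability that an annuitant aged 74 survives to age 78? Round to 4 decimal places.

0.8810

4p74 = (1 − 0.0497) × (1 − 0.0263) × (1 − 0.0293) × (1 − 0.0192).
= 0.9503 × 0.9737 × 0.9707 × 0.9808 = 0.880950.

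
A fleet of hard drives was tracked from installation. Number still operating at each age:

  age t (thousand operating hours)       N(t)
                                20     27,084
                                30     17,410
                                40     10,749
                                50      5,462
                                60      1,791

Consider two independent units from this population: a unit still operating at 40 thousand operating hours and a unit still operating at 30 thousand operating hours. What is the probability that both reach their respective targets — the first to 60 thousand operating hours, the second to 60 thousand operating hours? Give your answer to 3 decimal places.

p₁ = N(60)/N(40) = 1,791/10,749 = 0.166620; p₂ = N(60)/N(30) = 1,791/17,410 = 0.102872.
P(both) = p₁ × p₂ = 0.166620 × 0.102872 = 0.017141.

0.017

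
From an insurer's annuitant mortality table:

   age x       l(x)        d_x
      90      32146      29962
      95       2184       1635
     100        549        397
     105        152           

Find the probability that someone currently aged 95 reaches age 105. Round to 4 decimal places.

The conditional survival probability is l(105)/l(95) = 152/2184 = 0.069597.

0.0696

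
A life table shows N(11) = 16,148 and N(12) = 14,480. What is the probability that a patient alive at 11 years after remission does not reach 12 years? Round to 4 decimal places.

0.1033

P(die before 12 | alive at 11) = 1 − N(12)/N(11) = 1 − 14,480/16,148 = (1,668)/16,148 = 0.103295.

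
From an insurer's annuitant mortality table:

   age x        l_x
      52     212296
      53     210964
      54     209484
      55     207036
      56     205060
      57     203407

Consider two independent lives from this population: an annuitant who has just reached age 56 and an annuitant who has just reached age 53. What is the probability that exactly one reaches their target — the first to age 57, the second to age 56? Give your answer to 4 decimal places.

p₁ = l_57/l_56 = 203407/205060 = 0.991939; p₂ = l_56/l_53 = 205060/210964 = 0.972014.
P(exactly one) = p₁(1−p₂) + (1−p₁)p₂ = 0.027760 + 0.007835 = 0.035596.

0.0356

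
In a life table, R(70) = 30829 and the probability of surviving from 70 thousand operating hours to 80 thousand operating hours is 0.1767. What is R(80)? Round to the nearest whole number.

5447

R(80) = R(70) × p = 30829 × 0.1767 = 5447.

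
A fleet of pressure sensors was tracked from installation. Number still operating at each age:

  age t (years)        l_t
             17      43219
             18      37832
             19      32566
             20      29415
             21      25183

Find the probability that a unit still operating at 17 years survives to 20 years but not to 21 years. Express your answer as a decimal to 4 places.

This is the probability of reaching 20 but not 21, conditional on being operational at 17: (l_20 − l_21) / l_17.
= (29415 − 25183) / 43219 = 4232 / 43219 = 0.097920.

0.0979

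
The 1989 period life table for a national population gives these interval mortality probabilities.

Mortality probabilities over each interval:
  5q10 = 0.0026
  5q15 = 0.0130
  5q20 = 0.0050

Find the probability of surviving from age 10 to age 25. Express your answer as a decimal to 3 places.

0.980

The overall survival probability is (1 − 0.0026) × (1 − 0.0130) × (1 − 0.0050).
= 0.9974 × 0.9870 × 0.9950 = 0.979512.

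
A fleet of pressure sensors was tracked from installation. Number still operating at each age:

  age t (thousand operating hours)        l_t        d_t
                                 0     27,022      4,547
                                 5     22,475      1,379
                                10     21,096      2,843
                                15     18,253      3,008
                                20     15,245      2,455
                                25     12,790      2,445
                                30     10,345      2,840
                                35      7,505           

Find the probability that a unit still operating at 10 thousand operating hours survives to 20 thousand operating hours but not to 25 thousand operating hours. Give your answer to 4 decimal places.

This is the probability of reaching 20 but not 25, conditional on being operational at 10: (l_20 − l_25) / l_10.
= (15,245 − 12,790) / 21,096 = 2,455 / 21,096 = 0.116373.

0.1164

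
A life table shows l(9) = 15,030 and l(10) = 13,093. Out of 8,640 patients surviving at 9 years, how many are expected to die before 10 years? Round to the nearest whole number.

The relevant probability is 1 − 13,093/15,030 = 0.128876.
Expected number = 8,640 × 0.128876 = 1113.

1113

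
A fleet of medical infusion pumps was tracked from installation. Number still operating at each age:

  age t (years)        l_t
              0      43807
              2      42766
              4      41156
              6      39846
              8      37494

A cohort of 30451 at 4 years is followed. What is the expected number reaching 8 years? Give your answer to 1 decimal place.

The relevant probability is 37494/41156 = 0.911021.
Expected number = 30451 × 0.911021 = 27741.5.

27741.5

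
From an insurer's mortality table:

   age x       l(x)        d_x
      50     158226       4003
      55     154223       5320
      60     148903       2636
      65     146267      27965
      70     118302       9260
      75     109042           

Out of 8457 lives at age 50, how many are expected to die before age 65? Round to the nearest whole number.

The relevant probability is 1 − 146267/158226 = 0.075582.
Expected number = 8457 × 0.075582 = 639.

639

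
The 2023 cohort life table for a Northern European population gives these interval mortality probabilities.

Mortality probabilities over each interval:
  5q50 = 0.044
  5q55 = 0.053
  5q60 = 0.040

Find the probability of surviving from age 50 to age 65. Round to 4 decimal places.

The overall survival probability is (1 − 0.044) × (1 − 0.053) × (1 − 0.040).
= 0.956 × 0.947 × 0.960 = 0.869119.

0.8691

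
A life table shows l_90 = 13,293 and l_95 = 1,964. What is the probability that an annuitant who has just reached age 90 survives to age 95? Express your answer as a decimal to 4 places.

0.1477

The conditional survival probability is l_95/l_90 = 1,964/13,293 = 0.147747.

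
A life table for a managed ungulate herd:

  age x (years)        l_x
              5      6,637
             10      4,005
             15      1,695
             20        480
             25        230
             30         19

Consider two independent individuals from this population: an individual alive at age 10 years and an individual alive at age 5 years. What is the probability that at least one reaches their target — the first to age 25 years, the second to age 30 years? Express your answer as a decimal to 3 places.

p₁ = l_25/l_10 = 230/4,005 = 0.057428; p₂ = l_30/l_5 = 19/6,637 = 0.002863.
P(at least one) = 1 − (1−p₁)(1−p₂) = 1 − 0.942572 × 0.997137 = 0.060127.

0.060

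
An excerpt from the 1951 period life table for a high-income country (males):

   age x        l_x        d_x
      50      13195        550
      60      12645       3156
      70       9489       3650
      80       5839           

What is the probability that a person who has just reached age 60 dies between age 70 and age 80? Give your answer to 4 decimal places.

0.2887

We want 10|10q60 = (l_70 − l_80)/l_60.
This is the probability of reaching 70 but not 80, conditional on being alive at 60: (l_70 − l_80) / l_60.
= (9489 − 5839) / 12645 = 3650 / 12645 = 0.288652.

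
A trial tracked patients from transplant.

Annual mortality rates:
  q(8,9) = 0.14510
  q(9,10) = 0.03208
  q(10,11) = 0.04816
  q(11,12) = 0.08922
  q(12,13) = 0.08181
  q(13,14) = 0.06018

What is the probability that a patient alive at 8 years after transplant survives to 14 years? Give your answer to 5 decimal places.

0.61903

P(survive 8→14) = (1 − 0.14510) × (1 − 0.03208) × (1 − 0.04816) × (1 − 0.08922) × (1 − 0.08181) × (1 − 0.06018).
= 0.85490 × 0.96792 × 0.95184 × 0.91078 × 0.91819 × 0.93982 = 0.619027.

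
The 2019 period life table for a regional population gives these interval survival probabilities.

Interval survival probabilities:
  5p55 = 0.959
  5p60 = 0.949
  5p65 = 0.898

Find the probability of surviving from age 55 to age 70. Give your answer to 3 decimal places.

0.817

Chaining the interval survival probabilities: 0.959 × 0.949 × 0.898.
= 0.817262.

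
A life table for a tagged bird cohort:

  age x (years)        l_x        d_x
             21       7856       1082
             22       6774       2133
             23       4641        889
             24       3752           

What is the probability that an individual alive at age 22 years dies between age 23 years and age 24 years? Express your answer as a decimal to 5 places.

0.13124

This is the probability of reaching 23 but not 24, conditional on being alive at 22: (l_23 − l_24) / l_22.
= (4641 − 3752) / 6774 = 889 / 6774 = 0.131237.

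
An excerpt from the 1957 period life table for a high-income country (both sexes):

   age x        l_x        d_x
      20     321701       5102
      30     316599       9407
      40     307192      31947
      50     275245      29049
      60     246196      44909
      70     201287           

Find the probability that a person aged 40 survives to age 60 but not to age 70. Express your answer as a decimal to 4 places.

0.1462

We want 20|10q40 = (l_60 − l_70)/l_40.
This is the probability of reaching 60 but not 70, conditional on being alive at 40: (l_60 − l_70) / l_40.
= (246196 − 201287) / 307192 = 44909 / 307192 = 0.146192.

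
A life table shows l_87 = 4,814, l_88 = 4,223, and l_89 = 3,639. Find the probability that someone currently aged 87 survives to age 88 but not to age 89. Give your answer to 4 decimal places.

0.1213

This is the probability of reaching 88 but not 89, conditional on being alive at 87: (l_88 − l_89) / l_87.
= (4,223 − 3,639) / 4,814 = 584 / 4,814 = 0.121313.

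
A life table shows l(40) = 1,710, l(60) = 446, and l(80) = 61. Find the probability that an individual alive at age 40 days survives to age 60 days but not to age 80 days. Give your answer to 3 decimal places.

This is the probability of reaching 60 but not 80, conditional on being alive at 40: (l(60) − l(80)) / l(40).
= (446 − 61) / 1,710 = 385 / 1,710 = 0.225146.

0.225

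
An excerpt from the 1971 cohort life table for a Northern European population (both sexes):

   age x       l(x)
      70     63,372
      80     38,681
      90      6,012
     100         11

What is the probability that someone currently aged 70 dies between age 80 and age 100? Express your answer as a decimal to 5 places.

0.61021

This is the probability of reaching 80 but not 100, conditional on being alive at 70: (l(80) − l(100)) / l(70).
= (38,681 − 11) / 63,372 = 38,670 / 63,372 = 0.610206.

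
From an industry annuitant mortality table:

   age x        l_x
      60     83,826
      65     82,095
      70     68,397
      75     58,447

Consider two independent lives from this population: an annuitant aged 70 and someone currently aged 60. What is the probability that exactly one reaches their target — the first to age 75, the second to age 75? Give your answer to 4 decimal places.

p₁ = l_75/l_70 = 58,447/68,397 = 0.854526; p₂ = l_75/l_60 = 58,447/83,826 = 0.697242.
P(exactly one) = p₁(1−p₂) + (1−p₁)p₂ = 0.258715 + 0.101431 = 0.360145.

0.3601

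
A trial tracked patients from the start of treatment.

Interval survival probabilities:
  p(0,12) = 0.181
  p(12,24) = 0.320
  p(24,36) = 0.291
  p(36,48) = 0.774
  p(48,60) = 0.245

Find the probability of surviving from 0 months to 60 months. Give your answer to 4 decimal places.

0.0032

The overall survival probability is 0.181 × 0.320 × 0.291 × 0.774 × 0.245.
= 0.003196.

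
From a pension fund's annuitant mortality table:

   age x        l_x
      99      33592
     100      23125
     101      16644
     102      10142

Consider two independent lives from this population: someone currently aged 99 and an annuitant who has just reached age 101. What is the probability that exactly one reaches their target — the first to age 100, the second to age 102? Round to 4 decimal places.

0.4588

p₁ = l_100/l_99 = 23125/33592 = 0.688408; p₂ = l_102/l_101 = 10142/16644 = 0.609349.
P(exactly one) = p₁(1−p₂) + (1−p₁)p₂ = 0.268927 + 0.189868 = 0.458796.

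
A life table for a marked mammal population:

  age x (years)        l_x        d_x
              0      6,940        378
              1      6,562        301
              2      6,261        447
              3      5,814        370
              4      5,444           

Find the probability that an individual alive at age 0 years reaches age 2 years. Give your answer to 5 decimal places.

The conditional survival probability is l_2/l_0 = 6,261/6,940 = 0.902161.

0.90216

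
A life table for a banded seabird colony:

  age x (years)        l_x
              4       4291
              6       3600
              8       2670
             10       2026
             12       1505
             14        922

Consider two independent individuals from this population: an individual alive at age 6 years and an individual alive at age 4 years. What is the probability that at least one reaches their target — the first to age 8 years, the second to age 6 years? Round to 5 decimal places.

0.95840

p₁ = l_8/l_6 = 2670/3600 = 0.741667; p₂ = l_6/l_4 = 3600/4291 = 0.838965.
P(at least one) = 1 − (1−p₁)(1−p₂) = 1 − 0.258333 × 0.161035 = 0.958399.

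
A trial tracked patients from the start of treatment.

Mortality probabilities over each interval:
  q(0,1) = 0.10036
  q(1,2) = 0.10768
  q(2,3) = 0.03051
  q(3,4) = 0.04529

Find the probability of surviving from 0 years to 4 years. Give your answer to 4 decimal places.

P(survive 0→4) = (1 − 0.10036) × (1 − 0.10768) × (1 − 0.03051) × (1 − 0.04529).
= 0.89964 × 0.89232 × 0.96949 × 0.95471 = 0.743026.

0.7430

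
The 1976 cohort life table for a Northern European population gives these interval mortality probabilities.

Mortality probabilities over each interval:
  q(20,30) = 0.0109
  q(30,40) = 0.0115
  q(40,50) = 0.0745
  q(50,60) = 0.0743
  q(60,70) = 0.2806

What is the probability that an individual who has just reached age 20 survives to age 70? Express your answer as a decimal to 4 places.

P(survive 20→70) = (1 − 0.0109) × (1 − 0.0115) × (1 − 0.0745) × (1 − 0.0743) × (1 − 0.2806).
= 0.9891 × 0.9885 × 0.9255 × 0.9257 × 0.7194 = 0.602607.

0.6026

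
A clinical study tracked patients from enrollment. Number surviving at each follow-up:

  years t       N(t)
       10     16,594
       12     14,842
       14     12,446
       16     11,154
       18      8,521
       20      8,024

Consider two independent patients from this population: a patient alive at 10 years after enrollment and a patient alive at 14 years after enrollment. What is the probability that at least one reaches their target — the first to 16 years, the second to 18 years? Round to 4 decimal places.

0.8966

p₁ = N(16)/N(10) = 11,154/16,594 = 0.672171; p₂ = N(18)/N(14) = 8,521/12,446 = 0.684638.
P(at least one) = 1 − (1−p₁)(1−p₂) = 1 − 0.327829 × 0.315362 = 0.896615.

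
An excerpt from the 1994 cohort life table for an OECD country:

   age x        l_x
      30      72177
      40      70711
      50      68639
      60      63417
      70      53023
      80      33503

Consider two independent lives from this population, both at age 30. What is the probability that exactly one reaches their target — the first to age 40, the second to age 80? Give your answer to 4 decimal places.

0.5344

p₁ = l_40/l_30 = 70711/72177 = 0.979689; p₂ = l_80/l_30 = 33503/72177 = 0.464178.
P(exactly one) = p₁(1−p₂) + (1−p₁)p₂ = 0.524939 + 0.009428 = 0.534367.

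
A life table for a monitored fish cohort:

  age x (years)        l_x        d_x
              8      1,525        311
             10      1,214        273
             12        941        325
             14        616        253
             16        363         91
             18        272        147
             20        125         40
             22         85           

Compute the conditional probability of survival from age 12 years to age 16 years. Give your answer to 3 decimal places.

The conditional survival probability is l_16/l_12 = 363/941 = 0.385760.

0.386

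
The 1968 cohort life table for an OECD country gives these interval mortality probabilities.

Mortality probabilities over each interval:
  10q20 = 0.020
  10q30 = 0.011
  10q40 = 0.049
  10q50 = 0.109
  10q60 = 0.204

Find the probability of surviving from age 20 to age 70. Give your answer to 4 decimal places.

0.6537

50p20 = (1 − 0.020) × (1 − 0.011) × (1 − 0.049) × (1 − 0.109) × (1 − 0.204).
= 0.980 × 0.989 × 0.951 × 0.891 × 0.796 = 0.653723.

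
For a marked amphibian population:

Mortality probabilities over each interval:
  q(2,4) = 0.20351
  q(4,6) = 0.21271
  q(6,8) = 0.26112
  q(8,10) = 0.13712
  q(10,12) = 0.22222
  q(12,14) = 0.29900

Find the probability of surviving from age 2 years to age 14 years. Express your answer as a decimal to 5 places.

0.21798

Survival from 2 to 14 is the product of surviving each interval: (1 − 0.20351) × (1 − 0.21271) × (1 − 0.26112) × (1 − 0.13712) × (1 − 0.22222) × (1 − 0.29900).
= 0.79649 × 0.78729 × 0.73888 × 0.86288 × 0.77778 × 0.70100 = 0.217979.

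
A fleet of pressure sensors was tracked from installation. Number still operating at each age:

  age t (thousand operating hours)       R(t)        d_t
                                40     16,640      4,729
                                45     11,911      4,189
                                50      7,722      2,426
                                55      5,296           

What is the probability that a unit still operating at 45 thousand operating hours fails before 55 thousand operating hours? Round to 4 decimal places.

0.5554

P(fail before 55 | operational at 45) = 1 − R(55)/R(45) = 1 − 5,296/11,911 = (6,615)/11,911 = 0.555369.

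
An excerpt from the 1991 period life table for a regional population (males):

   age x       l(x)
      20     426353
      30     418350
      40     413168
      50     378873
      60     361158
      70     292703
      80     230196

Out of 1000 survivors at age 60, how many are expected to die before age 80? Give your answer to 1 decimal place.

362.6

The relevant probability is 1 − 230196/361158 = 0.362617.
Expected number = 1000 × 0.362617 = 362.6.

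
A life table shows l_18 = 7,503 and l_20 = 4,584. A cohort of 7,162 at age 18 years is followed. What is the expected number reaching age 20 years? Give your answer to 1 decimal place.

The relevant probability is 4,584/7,503 = 0.610956.
Expected number = 7,162 × 0.610956 = 4375.7.

4375.7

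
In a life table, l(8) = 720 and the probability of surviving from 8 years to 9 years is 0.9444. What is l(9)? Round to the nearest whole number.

680

l(9) = l(8) × p = 720 × 0.9444 = 680.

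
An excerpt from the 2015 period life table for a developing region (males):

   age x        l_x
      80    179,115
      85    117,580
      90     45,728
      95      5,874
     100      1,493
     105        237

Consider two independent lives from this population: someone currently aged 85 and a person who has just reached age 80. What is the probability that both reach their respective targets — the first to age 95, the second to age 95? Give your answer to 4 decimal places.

0.0016

p₁ = l_95/l_85 = 5,874/117,580 = 0.049957; p₂ = l_95/l_80 = 5,874/179,115 = 0.032795.
P(both) = p₁ × p₂ = 0.049957 × 0.032795 = 0.001638.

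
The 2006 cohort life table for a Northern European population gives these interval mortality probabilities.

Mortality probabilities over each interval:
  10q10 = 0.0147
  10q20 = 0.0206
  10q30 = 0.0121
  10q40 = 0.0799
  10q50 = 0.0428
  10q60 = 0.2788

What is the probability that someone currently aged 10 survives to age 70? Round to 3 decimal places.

Chaining the interval survival probabilities: (1 − 0.0147) × (1 − 0.0206) × (1 − 0.0121) × (1 − 0.0799) × (1 − 0.0428) × (1 − 0.2788).
= 0.9853 × 0.9794 × 0.9879 × 0.9201 × 0.9572 × 0.7212 = 0.605529.

0.606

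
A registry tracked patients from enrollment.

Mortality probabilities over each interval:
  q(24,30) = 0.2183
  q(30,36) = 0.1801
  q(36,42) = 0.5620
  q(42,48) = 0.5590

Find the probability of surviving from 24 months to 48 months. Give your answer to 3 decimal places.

0.124

P(survive 24→48) = (1 − 0.2183) × (1 − 0.1801) × (1 − 0.5620) × (1 − 0.5590).
= 0.7817 × 0.8199 × 0.4380 × 0.4410 = 0.123798.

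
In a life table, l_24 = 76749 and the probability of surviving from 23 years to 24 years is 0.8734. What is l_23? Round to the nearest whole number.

l_23 = l_24 / p = 76749 / 0.8734 = 87874.

87874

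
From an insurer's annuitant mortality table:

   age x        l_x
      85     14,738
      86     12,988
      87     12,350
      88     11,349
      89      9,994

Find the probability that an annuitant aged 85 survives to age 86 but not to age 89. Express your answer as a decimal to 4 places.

This is the probability of reaching 86 but not 89, conditional on being alive at 85: (l_86 − l_89) / l_85.
= (12,988 − 9,994) / 14,738 = 2,994 / 14,738 = 0.203148.

0.2031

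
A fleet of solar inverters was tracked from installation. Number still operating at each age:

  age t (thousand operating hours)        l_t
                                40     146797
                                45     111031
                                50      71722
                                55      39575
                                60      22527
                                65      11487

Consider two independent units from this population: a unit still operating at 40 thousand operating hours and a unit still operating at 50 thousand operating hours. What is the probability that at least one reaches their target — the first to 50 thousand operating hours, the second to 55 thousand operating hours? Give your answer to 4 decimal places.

0.7708

p₁ = l_50/l_40 = 71722/146797 = 0.488579; p₂ = l_55/l_50 = 39575/71722 = 0.551783.
P(at least one) = 1 − (1−p₁)(1−p₂) = 1 − 0.511421 × 0.448217 = 0.770772.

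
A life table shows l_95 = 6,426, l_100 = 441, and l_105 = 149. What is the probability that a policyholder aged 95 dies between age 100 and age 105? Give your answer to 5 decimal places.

0.04544

We want 5|5q95 = (l_100 − l_105)/l_95.
This is the probability of reaching 100 but not 105, conditional on being alive at 95: (l_100 − l_105) / l_95.
= (441 − 149) / 6,426 = 292 / 6,426 = 0.045440.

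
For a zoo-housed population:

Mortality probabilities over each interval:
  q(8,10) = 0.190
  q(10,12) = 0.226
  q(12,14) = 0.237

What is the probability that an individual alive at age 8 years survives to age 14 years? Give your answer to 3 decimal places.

Chaining the interval survival probabilities: (1 − 0.190) × (1 − 0.226) × (1 − 0.237).
= 0.810 × 0.774 × 0.763 = 0.478355.

0.478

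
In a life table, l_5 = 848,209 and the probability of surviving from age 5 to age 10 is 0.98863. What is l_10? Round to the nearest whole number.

l_10 = l_5 × p = 848,209 × 0.98863 = 838565.

838565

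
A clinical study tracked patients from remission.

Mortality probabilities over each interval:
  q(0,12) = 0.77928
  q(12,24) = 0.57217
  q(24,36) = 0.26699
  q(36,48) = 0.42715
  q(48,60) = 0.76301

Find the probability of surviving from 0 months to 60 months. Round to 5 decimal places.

0.00940

Chaining the interval survival probabilities: (1 − 0.77928) × (1 − 0.57217) × (1 − 0.26699) × (1 − 0.42715) × (1 − 0.76301).
= 0.22072 × 0.42783 × 0.73301 × 0.57285 × 0.23699 = 0.009397.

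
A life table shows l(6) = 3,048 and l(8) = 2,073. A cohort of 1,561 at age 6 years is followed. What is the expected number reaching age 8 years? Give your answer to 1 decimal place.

The relevant probability is 2,073/3,048 = 0.680118.
Expected number = 1,561 × 0.680118 = 1061.7.

1061.7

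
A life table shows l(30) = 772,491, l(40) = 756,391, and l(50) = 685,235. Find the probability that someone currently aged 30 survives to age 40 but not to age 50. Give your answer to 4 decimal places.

0.0921

This is the probability of reaching 40 but not 50, conditional on being alive at 30: (l(40) − l(50)) / l(30).
= (756,391 − 685,235) / 772,491 = 71,156 / 772,491 = 0.092112.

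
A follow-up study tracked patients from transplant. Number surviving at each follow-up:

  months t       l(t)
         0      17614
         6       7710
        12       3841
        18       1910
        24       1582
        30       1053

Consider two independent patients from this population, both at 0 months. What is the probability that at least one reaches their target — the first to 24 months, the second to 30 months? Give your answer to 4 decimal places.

0.1442

p₁ = l(24)/l(0) = 1582/17614 = 0.089815; p₂ = l(30)/l(0) = 1053/17614 = 0.059782.
P(at least one) = 1 − (1−p₁)(1−p₂) = 1 − 0.910185 × 0.940218 = 0.144228.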